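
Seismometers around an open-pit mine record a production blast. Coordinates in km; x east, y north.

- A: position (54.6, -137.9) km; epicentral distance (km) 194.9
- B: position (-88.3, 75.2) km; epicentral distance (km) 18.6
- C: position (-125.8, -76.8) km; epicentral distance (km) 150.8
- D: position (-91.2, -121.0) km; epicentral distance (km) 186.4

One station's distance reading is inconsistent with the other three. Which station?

Solve using three stations at a time. Using B, C, D (subtract circle equations pairwise → linear system) gives (x, y) ≈ (-73.2, 64.5).
Distances from that point to each station vs reported:
  A: calculated 239.4 vs reported 194.9 → residual 44.5 km
  B: calculated 18.5 vs reported 18.6 → residual 0.1 km
  C: calculated 150.8 vs reported 150.8 → residual 0.0 km
  D: calculated 186.4 vs reported 186.4 → residual 0.0 km
B, C, D are mutually consistent (residuals ≈ 0); A is off by 44.5 km.

A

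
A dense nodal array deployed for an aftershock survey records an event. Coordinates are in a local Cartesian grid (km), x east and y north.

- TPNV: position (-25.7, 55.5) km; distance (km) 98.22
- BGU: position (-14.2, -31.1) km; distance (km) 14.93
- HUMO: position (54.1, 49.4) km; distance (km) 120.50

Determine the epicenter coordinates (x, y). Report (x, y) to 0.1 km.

Circle about each station: (x + 25.7)² + (y − 55.5)² = 98.22²; (x + 14.2)² + (y + 31.1)² = 14.93²; (x − 54.1)² + (y − 49.4)² = 120.50².
Subtracting pairs of circle equations eliminates x²+y² and gives linear equations (the radical axes):
23.0 x − 173.2 y = 6852.37
159.6 x − 12.2 y = -3246.65
Solving the 2×2 system: x ≈ -23.6, y ≈ -42.7 km.

-23.6 km east, -42.7 km north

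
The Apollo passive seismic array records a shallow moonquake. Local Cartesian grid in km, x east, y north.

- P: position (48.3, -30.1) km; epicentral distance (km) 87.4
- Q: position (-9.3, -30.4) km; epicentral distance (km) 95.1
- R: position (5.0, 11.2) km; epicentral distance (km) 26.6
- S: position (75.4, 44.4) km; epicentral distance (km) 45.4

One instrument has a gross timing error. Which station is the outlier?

Solve using three stations at a time. Using P, Q, S (subtract circle equations pairwise → linear system) gives (x, y) ≈ (31.3, 55.7).
Distances from that point to each station vs reported:
  P: calculated 87.5 vs reported 87.4 → residual 0.1 km
  Q: calculated 95.2 vs reported 95.1 → residual 0.1 km
  R: calculated 51.7 vs reported 26.6 → residual 25.1 km
  S: calculated 45.6 vs reported 45.4 → residual 0.2 km
P, Q, S are mutually consistent (residuals ≈ 0); R is off by 25.1 km.

R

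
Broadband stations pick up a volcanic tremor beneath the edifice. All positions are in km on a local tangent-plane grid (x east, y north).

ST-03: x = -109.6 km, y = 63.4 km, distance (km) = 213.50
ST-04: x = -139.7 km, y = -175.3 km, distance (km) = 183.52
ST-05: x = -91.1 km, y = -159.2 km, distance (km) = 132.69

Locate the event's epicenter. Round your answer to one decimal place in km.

Circle about each station: (x + 109.6)² + (y − 63.4)² = 213.50²; (x + 139.7)² + (y + 175.3)² = 183.52²; (x + 91.1)² + (y + 159.2)² = 132.69².
Subtracting the ST-03 equation from the ST-04 and ST-05 equations removes the quadratic terms:
-60.2 x − 477.4 y = 46117.12
37.0 x − 445.2 y = 45587.74
Solving the 2×2 system: x ≈ 27.7, y ≈ -100.1 km.

27.7 km east, -100.1 km north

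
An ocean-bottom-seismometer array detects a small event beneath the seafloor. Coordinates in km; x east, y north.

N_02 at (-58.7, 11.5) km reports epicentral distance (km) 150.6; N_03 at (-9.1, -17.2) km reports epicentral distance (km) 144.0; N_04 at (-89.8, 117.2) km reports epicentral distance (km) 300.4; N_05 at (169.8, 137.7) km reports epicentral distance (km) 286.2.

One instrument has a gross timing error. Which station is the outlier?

N_02

Solve using three stations at a time. Using N_03, N_04, N_05 (subtract circle equations pairwise → linear system) gives (x, y) ≈ (76.6, -132.9).
Distances from that point to each station vs reported:
  N_02: calculated 197.9 vs reported 150.6 → residual 47.3 km
  N_03: calculated 144.0 vs reported 144.0 → residual 0.0 km
  N_04: calculated 300.4 vs reported 300.4 → residual 0.0 km
  N_05: calculated 286.2 vs reported 286.2 → residual 0.0 km
N_03, N_04, N_05 are mutually consistent (residuals ≈ 0); N_02 is off by 47.3 km.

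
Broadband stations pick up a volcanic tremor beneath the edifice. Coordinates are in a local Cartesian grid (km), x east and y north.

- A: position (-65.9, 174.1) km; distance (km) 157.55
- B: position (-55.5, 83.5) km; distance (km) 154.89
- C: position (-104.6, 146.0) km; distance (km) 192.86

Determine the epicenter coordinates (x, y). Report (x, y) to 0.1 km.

Circle about each station: (x + 65.9)² + (y − 174.1)² = 157.55²; (x + 55.5)² + (y − 83.5)² = 154.89²; (x + 104.6)² + (y − 146.0)² = 192.86².
Subtracting the A equation from the B and C equations removes the quadratic terms:
20.8 x − 181.2 y = -23770.03
-77.4 x − 56.2 y = -14769.44
Solving the 2×2 system: x ≈ 88.2, y ≈ 141.3 km.
Check against A (with the unrounded x, y): √((x + 65.9)²+(y − 174.1)²) = 157.57 ≈ 157.55 km. ✓

x ≈ 88.2 km, y ≈ 141.3 km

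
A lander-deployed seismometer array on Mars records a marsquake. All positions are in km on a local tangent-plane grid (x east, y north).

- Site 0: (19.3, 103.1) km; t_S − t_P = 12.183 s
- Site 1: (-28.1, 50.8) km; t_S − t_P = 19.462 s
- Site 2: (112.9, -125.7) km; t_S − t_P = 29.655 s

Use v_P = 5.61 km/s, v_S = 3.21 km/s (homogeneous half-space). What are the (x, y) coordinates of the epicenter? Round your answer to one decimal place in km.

110.5 km east, 96.8 km north

Distance from S−P lag: d = Δt · v_P v_S / (v_P − v_S) = Δt · (5.61·3.21)/(5.61−3.21) ≈ 7.5034·Δt.
So d_Site 0 = 91.41, d_Site 1 = 146.03, d_Site 2 = 222.51 km.
Circle about each station: (x − 19.3)² + (y − 103.1)² = 91.41²; (x + 28.1)² + (y − 50.8)² = 146.03²; (x − 112.9)² + (y + 125.7)² = 222.51².
Subtracting pairs of circle equations eliminates x²+y² and gives linear equations (the radical axes):
-94.8 x − 104.6 y = -20600.82
187.2 x − 457.6 y = -23610.11
Solving the 2×2 system: x ≈ 110.5, y ≈ 96.8 km.
Check against Site 0 (with the unrounded x, y): √((x − 19.3)²+(y − 103.1)²) = 91.42 ≈ 91.41 km. ✓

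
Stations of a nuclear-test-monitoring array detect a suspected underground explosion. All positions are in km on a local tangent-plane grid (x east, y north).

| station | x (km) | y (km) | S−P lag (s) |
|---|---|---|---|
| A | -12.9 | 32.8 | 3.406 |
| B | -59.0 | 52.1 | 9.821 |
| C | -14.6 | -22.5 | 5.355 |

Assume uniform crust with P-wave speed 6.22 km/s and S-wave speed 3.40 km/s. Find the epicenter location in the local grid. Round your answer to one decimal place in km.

Distance from S−P lag: d = Δt · v_P v_S / (v_P − v_S) = Δt · (6.22·3.40)/(6.22−3.40) ≈ 7.4993·Δt.
So d_A = 25.54, d_B = 73.65, d_C = 40.16 km.
Circle about each station: (x + 12.9)² + (y − 32.8)² = 25.54²; (x + 59.0)² + (y − 52.1)² = 73.65²; (x + 14.6)² + (y + 22.5)² = 40.16².
Subtracting the A equation from the B and C equations removes the quadratic terms:
-92.2 x + 38.6 y = 181.13
-3.4 x − 110.6 y = -1483.37
Solving the 2×2 system: x ≈ 3.6, y ≈ 13.3 km.

x ≈ 3.6 km, y ≈ 13.3 km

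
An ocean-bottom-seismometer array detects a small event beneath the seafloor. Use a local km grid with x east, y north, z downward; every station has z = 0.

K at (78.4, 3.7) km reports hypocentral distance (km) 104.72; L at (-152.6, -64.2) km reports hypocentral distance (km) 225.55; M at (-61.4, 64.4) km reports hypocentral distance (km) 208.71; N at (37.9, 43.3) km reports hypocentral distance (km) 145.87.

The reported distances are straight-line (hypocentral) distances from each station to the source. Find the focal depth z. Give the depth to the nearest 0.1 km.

30.5 km

Each station gives a sphere (x−x_i)² + (y−y_i)² + z² = d_i² (stations at z=0).
Subtracting the K sphere from L and M: z² cancels, leaving linear equations in x and y:
-462.0 x − 135.8 y = -18658.37
-279.6 x + 121.4 y = -30836.52
Solving: x ≈ 68.605, y ≈ -96.002 km (keep extra digits for the depth step; rounded: 68.6, -96.0).
Then from the K sphere: z² = 104.72² − (x − 78.4)² − (y − 3.7)² with x = 68.605, y = -96.002, so z ≈ 30.493 ≈ 30.5 km.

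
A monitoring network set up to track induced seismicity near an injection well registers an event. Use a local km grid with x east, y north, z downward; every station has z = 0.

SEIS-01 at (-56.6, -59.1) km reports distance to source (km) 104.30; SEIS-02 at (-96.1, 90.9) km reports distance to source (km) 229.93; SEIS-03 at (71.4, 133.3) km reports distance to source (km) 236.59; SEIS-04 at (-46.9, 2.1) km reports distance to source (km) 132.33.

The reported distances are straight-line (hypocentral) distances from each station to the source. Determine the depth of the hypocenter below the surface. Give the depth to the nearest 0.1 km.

Each station gives a sphere (x−x_i)² + (y−y_i)² + z² = d_i² (stations at z=0).
Subtracting the SEIS-01 sphere from SEIS-02 and SEIS-03: z² cancels, leaving linear equations in x and y:
-79.0 x + 300.0 y = -31187.66
256.0 x + 384.8 y = -28925.86
Solving: x ≈ 31.001, y ≈ -95.795 km (keep extra digits for the depth step; rounded: 31.0, -95.8).
Then from the SEIS-01 sphere: z² = 104.30² − (x + 56.6)² − (y + 59.1)² with x = 31.001, y = -95.795, so z ≈ 43.105 ≈ 43.1 km.

depth ≈ 43.1 km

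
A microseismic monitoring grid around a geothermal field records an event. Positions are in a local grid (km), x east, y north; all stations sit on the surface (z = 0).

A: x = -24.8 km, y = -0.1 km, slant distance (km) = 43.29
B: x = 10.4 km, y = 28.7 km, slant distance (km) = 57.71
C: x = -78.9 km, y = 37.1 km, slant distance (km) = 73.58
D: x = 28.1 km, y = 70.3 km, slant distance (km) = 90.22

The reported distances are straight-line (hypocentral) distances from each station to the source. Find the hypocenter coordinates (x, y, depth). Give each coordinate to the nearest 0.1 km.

(-24.7, 10.4, 42.0)

Each station gives a sphere (x−x_i)² + (y−y_i)² + z² = d_i² (stations at z=0).
Subtracting the A sphere from B and C: z² cancels, leaving linear equations in x and y:
70.4 x + 57.6 y = -1139.62
-108.2 x + 74.4 y = 3446.58
Solving: x ≈ -24.700, y ≈ 10.404 km (keep extra digits for the depth step; rounded: -24.7, 10.4).
Then from the A sphere: z² = 43.29² − (x + 24.8)² − (y + 0.1)² with x = -24.700, y = 10.404, so z ≈ 41.996 ≈ 42.0 km.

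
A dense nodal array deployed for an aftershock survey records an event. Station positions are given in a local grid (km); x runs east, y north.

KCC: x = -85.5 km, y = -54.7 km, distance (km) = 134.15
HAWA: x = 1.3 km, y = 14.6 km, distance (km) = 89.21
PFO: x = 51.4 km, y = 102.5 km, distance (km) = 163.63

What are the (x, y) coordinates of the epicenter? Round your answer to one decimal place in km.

48.5 km east, -61.1 km north

Circle about each station: (x + 85.5)² + (y + 54.7)² = 134.15²; (x − 1.3)² + (y − 14.6)² = 89.21²; (x − 51.4)² + (y − 102.5)² = 163.63².
Subtracting pairs of circle equations eliminates x²+y² and gives linear equations (the radical axes):
173.6 x + 138.6 y = -49.69
273.8 x + 314.4 y = -5932.68
Solving the 2×2 system: x ≈ 48.5, y ≈ -61.1 km.
Check against KCC (with the unrounded x, y): √((x + 85.5)²+(y + 54.7)²) = 134.16 ≈ 134.15 km. ✓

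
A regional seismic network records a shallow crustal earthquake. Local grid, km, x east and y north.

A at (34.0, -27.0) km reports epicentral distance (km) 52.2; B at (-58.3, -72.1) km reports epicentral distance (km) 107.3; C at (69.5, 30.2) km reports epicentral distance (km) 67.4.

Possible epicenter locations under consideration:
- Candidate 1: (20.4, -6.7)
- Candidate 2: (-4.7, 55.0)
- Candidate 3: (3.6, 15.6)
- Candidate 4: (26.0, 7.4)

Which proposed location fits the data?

For each candidate, compare |candidate − station| to the reported distance:
Candidate 1: residuals A 27.8, B 5.0, C 6.0 → max 27.8 km
Candidate 2: residuals A 38.5, B 30.6, C 10.8 → max 38.5 km
Candidate 3: residuals A 0.1, B 0.0, C 0.1 → max 0.1 km
Candidate 4: residuals A 16.9, B 8.6, C 18.3 → max 18.3 km
Only Candidate 3 has all residuals ≈ 0.

Candidate 3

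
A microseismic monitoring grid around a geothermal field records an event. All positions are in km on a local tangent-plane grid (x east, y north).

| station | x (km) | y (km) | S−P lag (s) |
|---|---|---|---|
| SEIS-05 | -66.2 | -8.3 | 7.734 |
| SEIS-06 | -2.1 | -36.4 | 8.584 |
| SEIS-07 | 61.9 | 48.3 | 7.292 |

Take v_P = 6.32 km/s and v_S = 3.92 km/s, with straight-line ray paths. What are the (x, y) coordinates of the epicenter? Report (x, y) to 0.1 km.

Distance from S−P lag: d = Δt · v_P v_S / (v_P − v_S) = Δt · (6.32·3.92)/(6.32−3.92) ≈ 10.3227·Δt.
So d_SEIS-05 = 79.84, d_SEIS-06 = 88.61, d_SEIS-07 = 75.27 km.
Circle about each station: (x + 66.2)² + (y + 8.3)² = 79.84²; (x + 2.1)² + (y + 36.4)² = 88.61²; (x − 61.9)² + (y − 48.3)² = 75.27².
Subtracting the SEIS-05 equation from the SEIS-06 and SEIS-07 equations removes the quadratic terms:
128.2 x − 56.2 y = -4599.27
256.2 x + 113.2 y = 2422.02
Solving the 2×2 system: x ≈ -13.3, y ≈ 51.5 km.

x ≈ -13.3 km, y ≈ 51.5 km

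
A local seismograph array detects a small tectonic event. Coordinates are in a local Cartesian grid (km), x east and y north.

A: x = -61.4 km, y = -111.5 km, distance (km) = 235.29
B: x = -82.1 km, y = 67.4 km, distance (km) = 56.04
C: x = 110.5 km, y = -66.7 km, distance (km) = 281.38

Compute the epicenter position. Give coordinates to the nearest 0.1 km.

Circle about each station: (x + 61.4)² + (y + 111.5)² = 235.29²; (x + 82.1)² + (y − 67.4)² = 56.04²; (x − 110.5)² + (y + 66.7)² = 281.38².
Subtracting the A equation from the B and C equations removes the quadratic terms:
-41.4 x + 357.8 y = 47301.86
343.8 x + 89.6 y = -23356.39
Solving the 2×2 system: x ≈ -99.4, y ≈ 120.7 km.

-99.4 km east, 120.7 km north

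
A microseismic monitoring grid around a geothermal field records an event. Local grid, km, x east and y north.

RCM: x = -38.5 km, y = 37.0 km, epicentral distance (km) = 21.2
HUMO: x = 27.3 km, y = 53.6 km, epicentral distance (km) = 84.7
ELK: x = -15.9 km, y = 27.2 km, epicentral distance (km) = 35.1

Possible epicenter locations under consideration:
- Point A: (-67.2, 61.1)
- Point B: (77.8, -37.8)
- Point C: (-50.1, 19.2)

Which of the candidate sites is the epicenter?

Point C

For each candidate, compare |candidate − station| to the reported distance:
Point A: residuals RCM 16.3, HUMO 10.1, ELK 26.4 → max 26.4 km
Point B: residuals RCM 117.1, HUMO 19.7, ELK 78.9 → max 117.1 km
Point C: residuals RCM 0.0, HUMO 0.0, ELK 0.0 → max 0.0 km
Only Point C has all residuals ≈ 0.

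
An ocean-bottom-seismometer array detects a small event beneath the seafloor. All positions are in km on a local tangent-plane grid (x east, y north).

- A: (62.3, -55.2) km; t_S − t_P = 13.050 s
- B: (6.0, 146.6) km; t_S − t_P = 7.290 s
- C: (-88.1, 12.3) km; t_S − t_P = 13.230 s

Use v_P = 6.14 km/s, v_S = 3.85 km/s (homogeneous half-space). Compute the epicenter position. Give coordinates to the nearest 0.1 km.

Distance from S−P lag: d = Δt · v_P v_S / (v_P − v_S) = Δt · (6.14·3.85)/(6.14−3.85) ≈ 10.3227·Δt.
So d_A = 134.71, d_B = 75.25, d_C = 136.57 km.
Circle about each station: (x − 62.3)² + (y + 55.2)² = 134.71²; (x − 6.0)² + (y − 146.6)² = 75.25²; (x + 88.1)² + (y − 12.3)² = 136.57².
Subtracting the A equation from the B and C equations removes the quadratic terms:
-112.6 x + 403.6 y = 27083.45
-300.8 x + 135.0 y = 479.99
Solving the 2×2 system: x ≈ 32.6, y ≈ 76.2 km.

x ≈ 32.6 km, y ≈ 76.2 km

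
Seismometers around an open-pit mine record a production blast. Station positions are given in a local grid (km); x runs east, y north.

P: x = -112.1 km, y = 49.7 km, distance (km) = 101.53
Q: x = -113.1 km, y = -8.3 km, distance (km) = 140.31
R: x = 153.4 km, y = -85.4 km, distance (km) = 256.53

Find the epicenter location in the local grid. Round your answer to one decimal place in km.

x ≈ -23.9 km, y ≈ 100.0 km

Circle about each station: (x + 112.1)² + (y − 49.7)² = 101.53²; (x + 113.1)² + (y + 8.3)² = 140.31²; (x − 153.4)² + (y + 85.4)² = 256.53².
Subtracting the P equation from the Q and R equations removes the quadratic terms:
-2.0 x − 116.0 y = -11554.56
531.0 x − 270.2 y = -39711.08
Solving the 2×2 system: x ≈ -23.9, y ≈ 100.0 km.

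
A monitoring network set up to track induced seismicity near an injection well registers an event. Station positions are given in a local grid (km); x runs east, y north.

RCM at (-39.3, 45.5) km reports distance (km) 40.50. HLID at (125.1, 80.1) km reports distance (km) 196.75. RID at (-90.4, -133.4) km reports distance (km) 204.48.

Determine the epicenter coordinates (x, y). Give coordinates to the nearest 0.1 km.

Circle about each station: (x + 39.3)² + (y − 45.5)² = 40.50²; (x − 125.1)² + (y − 80.1)² = 196.75²; (x + 90.4)² + (y + 133.4)² = 204.48².
Subtracting pairs of circle equations eliminates x²+y² and gives linear equations (the radical axes):
328.8 x + 69.2 y = -18619.03
-102.2 x − 357.8 y = -17818.84
Solving the 2×2 system: x ≈ -71.4, y ≈ 70.2 km.

x ≈ -71.4 km, y ≈ 70.2 km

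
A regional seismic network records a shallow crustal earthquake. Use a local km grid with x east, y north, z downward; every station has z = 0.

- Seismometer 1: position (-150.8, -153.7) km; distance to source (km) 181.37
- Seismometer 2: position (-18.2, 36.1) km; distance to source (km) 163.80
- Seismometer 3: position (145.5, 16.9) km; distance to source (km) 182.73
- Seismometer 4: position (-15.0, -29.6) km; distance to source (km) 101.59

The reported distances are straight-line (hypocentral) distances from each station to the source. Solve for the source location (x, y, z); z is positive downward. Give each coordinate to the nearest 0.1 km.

(26.4, -120.3, 19.5)

Each station gives a sphere (x−x_i)² + (y−y_i)² + z² = d_i² (stations at z=0).
Subtracting the Seismometer 1 sphere from Seismometer 2 and Seismometer 3: z² cancels, leaving linear equations in x and y:
265.2 x + 379.6 y = -38665.24
592.6 x + 341.2 y = -25403.65
Solving: x ≈ 26.396, y ≈ -120.299 km (keep extra digits for the depth step; rounded: 26.4, -120.3).
Then from the Seismometer 1 sphere: z² = 181.37² − (x + 150.8)² − (y + 153.7)² with x = 26.396, y = -120.299, so z ≈ 19.520 ≈ 19.5 km.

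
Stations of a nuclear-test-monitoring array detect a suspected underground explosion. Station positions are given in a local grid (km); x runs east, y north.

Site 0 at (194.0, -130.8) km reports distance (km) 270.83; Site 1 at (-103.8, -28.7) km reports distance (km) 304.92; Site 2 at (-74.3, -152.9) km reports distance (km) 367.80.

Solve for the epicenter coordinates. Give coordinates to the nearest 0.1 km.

Circle about each station: (x − 194.0)² + (y + 130.8)² = 270.83²; (x + 103.8)² + (y + 28.7)² = 304.92²; (x + 74.3)² + (y + 152.9)² = 367.80².
Subtracting the Site 0 equation from the Site 1 and Site 2 equations removes the quadratic terms:
-595.6 x + 204.2 y = -62773.83
-536.6 x − 44.2 y = -87773.69
Solving the 2×2 system: x ≈ 152.3, y ≈ 136.8 km.
Check against Site 0 (with the unrounded x, y): √((x − 194.0)²+(y + 130.8)²) = 270.85 ≈ 270.83 km. ✓

(152.3, 136.8)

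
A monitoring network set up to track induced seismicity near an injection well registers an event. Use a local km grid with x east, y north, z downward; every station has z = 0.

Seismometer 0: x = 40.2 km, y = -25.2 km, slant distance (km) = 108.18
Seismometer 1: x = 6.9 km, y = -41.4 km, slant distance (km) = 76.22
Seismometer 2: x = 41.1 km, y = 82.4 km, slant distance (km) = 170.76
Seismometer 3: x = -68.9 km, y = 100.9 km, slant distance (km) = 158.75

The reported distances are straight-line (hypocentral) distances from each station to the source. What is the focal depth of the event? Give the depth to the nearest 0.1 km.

Each station gives a sphere (x−x_i)² + (y−y_i)² + z² = d_i² (stations at z=0).
Subtracting the Seismometer 0 sphere from Seismometer 1 and Seismometer 2: z² cancels, leaving linear equations in x and y:
-66.6 x − 32.4 y = 5403.91
1.8 x + 215.2 y = -11228.18
Solving: x ≈ -55.985, y ≈ -51.707 km (keep extra digits for the depth step; rounded: -56.0, -51.7).
Then from the Seismometer 0 sphere: z² = 108.18² − (x − 40.2)² − (y + 25.2)² with x = -55.985, y = -51.707, so z ≈ 41.818 ≈ 41.8 km.
Check against Seismometer 3 (with the unrounded solution): distance 158.76 ≈ 158.75 km. ✓

41.8 km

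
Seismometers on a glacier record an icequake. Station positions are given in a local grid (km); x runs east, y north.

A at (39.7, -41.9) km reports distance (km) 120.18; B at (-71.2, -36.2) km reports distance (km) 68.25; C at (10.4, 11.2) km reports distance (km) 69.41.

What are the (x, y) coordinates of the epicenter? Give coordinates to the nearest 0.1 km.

x ≈ -56.3 km, y ≈ 30.4 km

Circle about each station: (x − 39.7)² + (y + 41.9)² = 120.18²; (x + 71.2)² + (y + 36.2)² = 68.25²; (x − 10.4)² + (y − 11.2)² = 69.41².
Subtracting the A equation from the B and C equations removes the quadratic terms:
-221.8 x + 11.4 y = 12833.35
-58.6 x + 106.2 y = 6527.38
Solving the 2×2 system: x ≈ -56.3, y ≈ 30.4 km.
Check against A (with the unrounded x, y): √((x − 39.7)²+(y + 41.9)²) = 120.18 ≈ 120.18 km. ✓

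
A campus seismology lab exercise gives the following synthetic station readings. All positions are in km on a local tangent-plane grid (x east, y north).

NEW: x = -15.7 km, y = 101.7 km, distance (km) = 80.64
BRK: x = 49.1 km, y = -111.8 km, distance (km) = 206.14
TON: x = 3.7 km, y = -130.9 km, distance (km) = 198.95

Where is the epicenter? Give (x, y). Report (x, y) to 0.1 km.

(-78.0, 50.5)

Circle about each station: (x + 15.7)² + (y − 101.7)² = 80.64²; (x − 49.1)² + (y + 111.8)² = 206.14²; (x − 3.7)² + (y + 130.9)² = 198.95².
Subtracting the NEW equation from the BRK and TON equations removes the quadratic terms:
129.6 x − 427.0 y = -31670.22
38.8 x − 465.2 y = -26519.17
Solving the 2×2 system: x ≈ -78.0, y ≈ 50.5 km.
Check against NEW (with the unrounded x, y): √((x + 15.7)²+(y − 101.7)²) = 80.62 ≈ 80.64 km. ✓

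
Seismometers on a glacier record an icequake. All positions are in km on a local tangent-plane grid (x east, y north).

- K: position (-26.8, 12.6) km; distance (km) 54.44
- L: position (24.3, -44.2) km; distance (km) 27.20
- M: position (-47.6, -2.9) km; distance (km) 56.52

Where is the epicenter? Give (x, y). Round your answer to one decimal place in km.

x ≈ -1.5 km, y ≈ -35.6 km

Circle about each station: (x + 26.8)² + (y − 12.6)² = 54.44²; (x − 24.3)² + (y + 44.2)² = 27.20²; (x + 47.6)² + (y + 2.9)² = 56.52².
Subtracting the K equation from the L and M equations removes the quadratic terms:
102.2 x − 113.6 y = 3891.00
-41.6 x − 31.0 y = 1166.37
Solving the 2×2 system: x ≈ -1.5, y ≈ -35.6 km.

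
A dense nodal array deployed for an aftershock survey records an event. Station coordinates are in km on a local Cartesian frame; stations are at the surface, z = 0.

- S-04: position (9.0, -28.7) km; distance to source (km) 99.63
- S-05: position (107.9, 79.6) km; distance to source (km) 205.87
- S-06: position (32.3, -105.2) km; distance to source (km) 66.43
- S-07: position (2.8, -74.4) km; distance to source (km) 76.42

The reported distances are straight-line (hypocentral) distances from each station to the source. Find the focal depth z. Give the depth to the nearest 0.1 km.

66.2 km

Each station gives a sphere (x−x_i)² + (y−y_i)² + z² = d_i² (stations at z=0).
Subtracting the S-04 sphere from S-05 and S-06: z² cancels, leaving linear equations in x and y:
197.8 x + 216.6 y = -15382.44
46.6 x − 153.0 y = 16718.83
Solving: x ≈ 31.414, y ≈ -99.705 km (keep extra digits for the depth step; rounded: 31.4, -99.7).
Then from the S-04 sphere: z² = 99.63² − (x − 9.0)² − (y + 28.7)² with x = 31.414, y = -99.705, so z ≈ 66.197 ≈ 66.2 km.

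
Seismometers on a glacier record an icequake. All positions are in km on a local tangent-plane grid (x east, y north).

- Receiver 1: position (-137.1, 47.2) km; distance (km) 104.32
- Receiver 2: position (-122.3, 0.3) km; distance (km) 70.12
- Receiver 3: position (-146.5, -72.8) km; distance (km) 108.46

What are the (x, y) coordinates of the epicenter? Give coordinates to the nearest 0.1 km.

(-54.1, -16.0)

Circle about each station: (x + 137.1)² + (y − 47.2)² = 104.32²; (x + 122.3)² + (y − 0.3)² = 70.12²; (x + 146.5)² + (y + 72.8)² = 108.46².
Subtracting pairs of circle equations eliminates x²+y² and gives linear equations (the radical axes):
29.6 x − 93.8 y = -101.02
-18.8 x − 240.0 y = 4856.93
Solving the 2×2 system: x ≈ -54.1, y ≈ -16.0 km.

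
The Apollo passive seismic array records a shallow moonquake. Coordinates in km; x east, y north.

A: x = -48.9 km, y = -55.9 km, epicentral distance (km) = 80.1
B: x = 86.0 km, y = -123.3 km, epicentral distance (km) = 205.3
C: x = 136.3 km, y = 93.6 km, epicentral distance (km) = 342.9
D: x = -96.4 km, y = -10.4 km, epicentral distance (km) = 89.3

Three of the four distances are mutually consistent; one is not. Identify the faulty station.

Solve using three stations at a time. Using A, B, D (subtract circle equations pairwise → linear system) gives (x, y) ≈ (-117.8, -97.4).
Distances from that point to each station vs reported:
  A: calculated 80.4 vs reported 80.1 → residual 0.3 km
  B: calculated 205.4 vs reported 205.3 → residual 0.1 km
  C: calculated 317.9 vs reported 342.9 → residual 25.0 km
  D: calculated 89.6 vs reported 89.3 → residual 0.3 km
A, B, D are mutually consistent (residuals ≈ 0); C is off by 25.0 km.

C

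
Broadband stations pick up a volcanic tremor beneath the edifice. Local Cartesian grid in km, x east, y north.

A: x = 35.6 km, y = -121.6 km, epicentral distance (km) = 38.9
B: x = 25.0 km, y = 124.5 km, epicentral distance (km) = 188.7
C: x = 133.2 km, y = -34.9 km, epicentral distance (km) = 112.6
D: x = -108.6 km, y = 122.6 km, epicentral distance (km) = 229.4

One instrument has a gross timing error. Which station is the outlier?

Solve using three stations at a time. Using B, C, D (subtract circle equations pairwise → linear system) gives (x, y) ≈ (24.6, -64.1).
Distances from that point to each station vs reported:
  A: calculated 58.5 vs reported 38.9 → residual 19.6 km
  B: calculated 188.6 vs reported 188.7 → residual 0.1 km
  C: calculated 112.5 vs reported 112.6 → residual 0.1 km
  D: calculated 229.4 vs reported 229.4 → residual 0.0 km
B, C, D are mutually consistent (residuals ≈ 0); A is off by 19.6 km.

A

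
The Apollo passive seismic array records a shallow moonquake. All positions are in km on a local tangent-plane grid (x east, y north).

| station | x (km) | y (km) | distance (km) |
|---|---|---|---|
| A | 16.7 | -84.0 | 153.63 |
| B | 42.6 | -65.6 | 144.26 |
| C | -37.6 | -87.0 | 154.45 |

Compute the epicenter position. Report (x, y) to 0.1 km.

x ≈ -16.5 km, y ≈ 66.0 km

Circle about each station: (x − 16.7)² + (y + 84.0)² = 153.63²; (x − 42.6)² + (y + 65.6)² = 144.26²; (x + 37.6)² + (y + 87.0)² = 154.45².
Subtracting the A equation from the B and C equations removes the quadratic terms:
51.8 x + 36.8 y = 1574.46
-108.6 x − 6.0 y = 1395.24
Solving the 2×2 system: x ≈ -16.5, y ≈ 66.0 km.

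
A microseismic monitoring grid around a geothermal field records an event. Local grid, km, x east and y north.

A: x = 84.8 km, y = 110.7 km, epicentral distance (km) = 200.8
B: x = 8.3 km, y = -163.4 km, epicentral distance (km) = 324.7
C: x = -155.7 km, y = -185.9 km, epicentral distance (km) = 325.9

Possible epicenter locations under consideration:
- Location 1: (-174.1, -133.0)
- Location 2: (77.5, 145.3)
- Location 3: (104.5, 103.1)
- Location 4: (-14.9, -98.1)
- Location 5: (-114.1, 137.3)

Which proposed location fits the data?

For each candidate, compare |candidate − station| to the reported distance:
Location 1: residuals A 154.8, B 139.8, C 269.9 → max 269.9 km
Location 2: residuals A 165.4, B 8.3, C 79.2 → max 165.4 km
Location 3: residuals A 179.7, B 41.4, C 63.0 → max 179.7 km
Location 4: residuals A 30.6, B 255.4, C 160.0 → max 255.4 km
Location 5: residuals A 0.1, B 0.0, C 0.0 → max 0.1 km
Only Location 5 has all residuals ≈ 0.

Location 5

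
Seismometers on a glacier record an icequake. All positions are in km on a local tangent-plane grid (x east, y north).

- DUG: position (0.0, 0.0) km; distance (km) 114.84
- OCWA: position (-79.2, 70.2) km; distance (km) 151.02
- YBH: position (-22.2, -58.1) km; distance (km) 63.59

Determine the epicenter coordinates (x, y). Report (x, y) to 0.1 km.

(-81.6, -80.8)

Circle about each station: x² + y² = 114.84²; (x + 79.2)² + (y − 70.2)² = 151.02²; (x + 22.2)² + (y + 58.1)² = 63.59².
Subtracting the DUG equation from the OCWA and YBH equations removes the quadratic terms:
-158.4 x + 140.4 y = 1581.87
-44.4 x − 116.2 y = 13012.99
Solving the 2×2 system: x ≈ -81.6, y ≈ -80.8 km.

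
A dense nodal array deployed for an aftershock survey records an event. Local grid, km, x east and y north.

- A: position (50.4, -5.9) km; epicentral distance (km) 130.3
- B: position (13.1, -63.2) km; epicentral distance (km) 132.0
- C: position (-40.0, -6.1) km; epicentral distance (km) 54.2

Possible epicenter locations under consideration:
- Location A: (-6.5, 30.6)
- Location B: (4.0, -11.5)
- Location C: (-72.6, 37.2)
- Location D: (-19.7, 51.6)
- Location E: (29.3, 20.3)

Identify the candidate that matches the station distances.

For each candidate, compare |candidate − station| to the reported distance:
Location A: residuals A 62.7, B 36.2, C 4.5 → max 62.7 km
Location B: residuals A 83.6, B 79.5, C 9.9 → max 83.6 km
Location C: residuals A 0.0, B 0.0, C 0.0 → max 0.0 km
Location D: residuals A 39.6, B 12.6, C 7.0 → max 39.6 km
Location E: residuals A 96.7, B 46.9, C 20.0 → max 96.7 km
Only Location C has all residuals ≈ 0.

Location C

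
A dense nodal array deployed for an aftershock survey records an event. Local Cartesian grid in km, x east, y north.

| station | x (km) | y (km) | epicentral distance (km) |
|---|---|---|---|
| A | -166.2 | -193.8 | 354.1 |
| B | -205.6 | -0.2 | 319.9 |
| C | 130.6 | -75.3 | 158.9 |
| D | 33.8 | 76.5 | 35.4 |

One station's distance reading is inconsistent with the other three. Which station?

Solve using three stations at a time. Using A, C, D (subtract circle equations pairwise → linear system) gives (x, y) ≈ (68.8, 71.1).
Distances from that point to each station vs reported:
  A: calculated 354.1 vs reported 354.1 → residual 0.0 km
  B: calculated 283.5 vs reported 319.9 → residual 36.4 km
  C: calculated 158.9 vs reported 158.9 → residual 0.0 km
  D: calculated 35.4 vs reported 35.4 → residual 0.0 km
A, C, D are mutually consistent (residuals ≈ 0); B is off by 36.4 km.

B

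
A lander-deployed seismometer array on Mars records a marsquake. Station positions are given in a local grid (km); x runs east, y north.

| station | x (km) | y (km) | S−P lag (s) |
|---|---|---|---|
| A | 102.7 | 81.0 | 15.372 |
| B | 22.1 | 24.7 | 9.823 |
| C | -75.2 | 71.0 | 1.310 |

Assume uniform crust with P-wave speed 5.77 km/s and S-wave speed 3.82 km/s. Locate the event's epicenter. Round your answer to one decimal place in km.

Distance from S−P lag: d = Δt · v_P v_S / (v_P − v_S) = Δt · (5.77·3.82)/(5.77−3.82) ≈ 11.3033·Δt.
So d_A = 173.75, d_B = 111.03, d_C = 14.81 km.
Circle about each station: (x − 102.7)² + (y − 81.0)² = 173.75²; (x − 22.1)² + (y − 24.7)² = 111.03²; (x + 75.2)² + (y − 71.0)² = 14.81².
Subtracting the A equation from the B and C equations removes the quadratic terms:
-161.2 x − 112.6 y = 1851.61
-355.8 x − 20.0 y = 23557.48
Solving the 2×2 system: x ≈ -71.0, y ≈ 85.2 km.

-71.0 km east, 85.2 km north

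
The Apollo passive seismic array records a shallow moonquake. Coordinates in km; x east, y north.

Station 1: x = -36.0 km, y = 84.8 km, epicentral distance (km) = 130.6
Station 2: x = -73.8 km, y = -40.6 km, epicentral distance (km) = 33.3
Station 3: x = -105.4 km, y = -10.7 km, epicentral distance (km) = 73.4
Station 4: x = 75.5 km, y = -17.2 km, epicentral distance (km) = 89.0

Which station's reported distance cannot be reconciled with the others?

Solve using three stations at a time. Using Station 1, Station 2, Station 3 (subtract circle equations pairwise → linear system) gives (x, y) ≈ (-40.9, -45.7).
Distances from that point to each station vs reported:
  Station 1: calculated 130.6 vs reported 130.6 → residual 0.0 km
  Station 2: calculated 33.3 vs reported 33.3 → residual 0.0 km
  Station 3: calculated 73.4 vs reported 73.4 → residual 0.0 km
  Station 4: calculated 119.8 vs reported 89.0 → residual 30.8 km
Station 1, Station 2, Station 3 are mutually consistent (residuals ≈ 0); Station 4 is off by 30.8 km.

Station 4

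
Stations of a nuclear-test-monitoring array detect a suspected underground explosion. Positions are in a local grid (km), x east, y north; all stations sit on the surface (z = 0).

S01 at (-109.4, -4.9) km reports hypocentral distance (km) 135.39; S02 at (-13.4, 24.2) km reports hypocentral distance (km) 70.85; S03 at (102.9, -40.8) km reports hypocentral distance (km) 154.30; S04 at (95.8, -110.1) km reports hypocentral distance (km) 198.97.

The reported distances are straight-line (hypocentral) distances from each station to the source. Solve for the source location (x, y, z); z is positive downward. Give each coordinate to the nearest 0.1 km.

x ≈ -4.0 km, y ≈ 49.0 km, depth ≈ 65.7 km

Each station gives a sphere (x−x_i)² + (y−y_i)² + z² = d_i² (stations at z=0).
Subtracting the S01 sphere from S02 and S03: z² cancels, leaving linear equations in x and y:
192.0 x + 58.2 y = 2083.56
424.6 x − 71.8 y = -5217.36
Solving: x ≈ -4.002, y ≈ 49.001 km (keep extra digits for the depth step; rounded: -4.0, 49.0).
Then from the S01 sphere: z² = 135.39² − (x + 109.4)² − (y + 4.9)² with x = -4.002, y = 49.001, so z ≈ 65.699 ≈ 65.7 km.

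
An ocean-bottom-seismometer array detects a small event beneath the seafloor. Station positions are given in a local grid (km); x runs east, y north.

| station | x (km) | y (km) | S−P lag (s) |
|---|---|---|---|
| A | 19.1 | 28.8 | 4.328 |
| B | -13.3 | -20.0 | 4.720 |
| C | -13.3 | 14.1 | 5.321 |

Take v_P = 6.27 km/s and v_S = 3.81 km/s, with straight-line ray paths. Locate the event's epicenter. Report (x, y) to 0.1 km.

x ≈ 31.7 km, y ≈ -11.3 km

Distance from S−P lag: d = Δt · v_P v_S / (v_P − v_S) = Δt · (6.27·3.81)/(6.27−3.81) ≈ 9.7109·Δt.
So d_A = 42.03, d_B = 45.84, d_C = 51.67 km.
Circle about each station: (x − 19.1)² + (y − 28.8)² = 42.03²; (x + 13.3)² + (y + 20.0)² = 45.84²; (x + 13.3)² + (y − 14.1)² = 51.67².
Subtracting the A equation from the B and C equations removes the quadratic terms:
-64.8 x − 97.6 y = -952.14
-64.8 x − 29.4 y = -1721.82
Solving the 2×2 system: x ≈ 31.7, y ≈ -11.3 km.
Check against A (with the unrounded x, y): √((x − 19.1)²+(y − 28.8)²) = 42.02 ≈ 42.03 km. ✓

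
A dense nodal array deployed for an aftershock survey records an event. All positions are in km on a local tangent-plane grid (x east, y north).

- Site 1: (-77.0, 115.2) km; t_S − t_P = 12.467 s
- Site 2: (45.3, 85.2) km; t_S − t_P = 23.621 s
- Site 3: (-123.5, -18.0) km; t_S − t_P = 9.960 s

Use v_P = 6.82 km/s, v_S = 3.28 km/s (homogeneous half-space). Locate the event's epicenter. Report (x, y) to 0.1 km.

Distance from S−P lag: d = Δt · v_P v_S / (v_P − v_S) = Δt · (6.82·3.28)/(6.82−3.28) ≈ 6.3191·Δt.
So d_Site 1 = 78.78, d_Site 2 = 149.26, d_Site 3 = 62.94 km.
Circle about each station: (x + 77.0)² + (y − 115.2)² = 78.78²; (x − 45.3)² + (y − 85.2)² = 149.26²; (x + 123.5)² + (y + 18.0)² = 62.94².
Subtracting the Site 1 equation from the Site 2 and Site 3 equations removes the quadratic terms:
244.6 x − 60.0 y = -25961.17
-93.0 x − 266.4 y = -1378.95
Solving the 2×2 system: x ≈ -96.6, y ≈ 38.9 km.

-96.6 km east, 38.9 km north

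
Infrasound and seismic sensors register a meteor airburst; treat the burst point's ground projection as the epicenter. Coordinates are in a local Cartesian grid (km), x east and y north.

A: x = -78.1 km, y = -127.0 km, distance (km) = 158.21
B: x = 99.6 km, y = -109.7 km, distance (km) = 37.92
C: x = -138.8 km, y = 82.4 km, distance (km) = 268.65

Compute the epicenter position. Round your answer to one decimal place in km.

(73.6, -82.1)

Circle about each station: (x + 78.1)² + (y + 127.0)² = 158.21²; (x − 99.6)² + (y + 109.7)² = 37.92²; (x + 138.8)² + (y − 82.4)² = 268.65².
Subtracting pairs of circle equations eliminates x²+y² and gives linear equations (the radical axes):
355.4 x + 34.6 y = 23318.12
-121.4 x + 418.8 y = -43315.83
Solving the 2×2 system: x ≈ 73.6, y ≈ -82.1 km.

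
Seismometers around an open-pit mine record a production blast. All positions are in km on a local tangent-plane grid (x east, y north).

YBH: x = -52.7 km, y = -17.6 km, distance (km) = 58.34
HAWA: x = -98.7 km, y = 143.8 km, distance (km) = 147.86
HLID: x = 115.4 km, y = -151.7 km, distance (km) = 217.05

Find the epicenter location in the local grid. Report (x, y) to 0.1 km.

x ≈ -11.9 km, y ≈ 24.1 km

Circle about each station: (x + 52.7)² + (y + 17.6)² = 58.34²; (x + 98.7)² + (y − 143.8)² = 147.86²; (x − 115.4)² + (y + 151.7)² = 217.05².
Subtracting pairs of circle equations eliminates x²+y² and gives linear equations (the radical axes):
-92.0 x + 322.8 y = 8874.06
336.2 x − 268.2 y = -10464.15
Solving the 2×2 system: x ≈ -11.9, y ≈ 24.1 km.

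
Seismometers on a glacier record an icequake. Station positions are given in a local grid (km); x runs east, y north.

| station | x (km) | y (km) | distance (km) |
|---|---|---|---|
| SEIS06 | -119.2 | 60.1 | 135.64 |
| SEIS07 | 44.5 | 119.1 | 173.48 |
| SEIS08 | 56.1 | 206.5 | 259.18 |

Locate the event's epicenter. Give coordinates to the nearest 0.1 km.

-26.7 km east, -39.1 km north

Circle about each station: (x + 119.2)² + (y − 60.1)² = 135.64²; (x − 44.5)² + (y − 119.1)² = 173.48²; (x − 56.1)² + (y − 206.5)² = 259.18².
Subtracting pairs of circle equations eliminates x²+y² and gives linear equations (the radical axes):
327.4 x + 118.0 y = -13352.69
350.6 x + 292.8 y = -20807.25
Solving the 2×2 system: x ≈ -26.7, y ≈ -39.1 km.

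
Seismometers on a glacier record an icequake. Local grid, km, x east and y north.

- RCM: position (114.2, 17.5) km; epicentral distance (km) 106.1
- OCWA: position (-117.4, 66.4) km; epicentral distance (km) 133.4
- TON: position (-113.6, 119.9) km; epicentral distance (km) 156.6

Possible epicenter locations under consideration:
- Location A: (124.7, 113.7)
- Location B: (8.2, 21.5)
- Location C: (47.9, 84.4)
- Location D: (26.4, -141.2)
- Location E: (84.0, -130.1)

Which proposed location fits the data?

Location B

For each candidate, compare |candidate − station| to the reported distance:
Location A: residuals RCM 9.3, OCWA 113.3, TON 81.8 → max 113.3 km
Location B: residuals RCM 0.0, OCWA 0.0, TON 0.0 → max 0.0 km
Location C: residuals RCM 11.9, OCWA 32.9, TON 8.8 → max 32.9 km
Location D: residuals RCM 75.3, OCWA 119.1, TON 139.7 → max 139.7 km
Location E: residuals RCM 44.6, OCWA 148.0, TON 162.1 → max 162.1 km
Only Location B has all residuals ≈ 0.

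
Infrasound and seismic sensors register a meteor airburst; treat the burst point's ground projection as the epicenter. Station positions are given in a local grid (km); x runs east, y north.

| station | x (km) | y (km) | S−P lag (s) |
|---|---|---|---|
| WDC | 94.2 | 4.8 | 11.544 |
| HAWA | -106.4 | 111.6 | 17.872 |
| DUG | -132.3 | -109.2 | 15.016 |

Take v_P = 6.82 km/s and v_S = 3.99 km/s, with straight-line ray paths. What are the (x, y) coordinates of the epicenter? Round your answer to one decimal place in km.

(-10.8, -31.2)

Distance from S−P lag: d = Δt · v_P v_S / (v_P − v_S) = Δt · (6.82·3.99)/(6.82−3.99) ≈ 9.6155·Δt.
So d_WDC = 111.00, d_HAWA = 171.85, d_DUG = 144.39 km.
Circle about each station: (x − 94.2)² + (y − 4.8)² = 111.00²; (x + 106.4)² + (y − 111.6)² = 171.85²; (x + 132.3)² + (y + 109.2)² = 144.39².
Subtracting pairs of circle equations eliminates x²+y² and gives linear equations (the radical axes):
-401.2 x + 213.6 y = -2332.58
-453.0 x − 228.0 y = 12003.78
Solving the 2×2 system: x ≈ -10.8, y ≈ -31.2 km.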